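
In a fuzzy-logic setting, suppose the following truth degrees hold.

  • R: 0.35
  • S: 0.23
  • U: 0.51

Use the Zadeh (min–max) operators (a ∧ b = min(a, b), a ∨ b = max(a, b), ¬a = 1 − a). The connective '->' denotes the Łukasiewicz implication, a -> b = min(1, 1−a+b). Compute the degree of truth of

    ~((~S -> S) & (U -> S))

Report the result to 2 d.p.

~S = 1 − 0.23 = 0.77
~S -> S  [Łukasiewicz: min(1, 1−a+b)] with a=0.77, b=0.23 → 0.46
U -> S  [Łukasiewicz: min(1, 1−a+b)] with a=0.51, b=0.23 → 0.72
(~S -> S) & (U -> S) = min(a, b) on (0.46, 0.72) = 0.46
~((~S -> S) & (U -> S)) = 1 − 0.46 = 0.54

0.54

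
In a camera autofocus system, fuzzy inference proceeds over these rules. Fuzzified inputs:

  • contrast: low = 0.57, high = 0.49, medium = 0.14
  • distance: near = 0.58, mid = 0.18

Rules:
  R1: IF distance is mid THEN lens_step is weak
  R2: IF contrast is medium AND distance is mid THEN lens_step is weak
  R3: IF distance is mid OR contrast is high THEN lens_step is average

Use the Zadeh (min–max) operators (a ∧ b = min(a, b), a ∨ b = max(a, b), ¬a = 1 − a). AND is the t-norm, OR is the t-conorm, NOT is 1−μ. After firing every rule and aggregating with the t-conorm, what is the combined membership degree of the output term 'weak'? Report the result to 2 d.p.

R1: mid=0.18 → w = 0.18
R2: medium=0.14, mid=0.18; AND[min(a, b)] → w = 0.14
R3: mid=0.18, high=0.49; OR[max(a, b)] → w = 0.49
Rules with consequent 'weak': {R1, R2} → strengths 0.18, 0.14
Aggregate via t-conorm [max(a, b)]: 0.18

0.18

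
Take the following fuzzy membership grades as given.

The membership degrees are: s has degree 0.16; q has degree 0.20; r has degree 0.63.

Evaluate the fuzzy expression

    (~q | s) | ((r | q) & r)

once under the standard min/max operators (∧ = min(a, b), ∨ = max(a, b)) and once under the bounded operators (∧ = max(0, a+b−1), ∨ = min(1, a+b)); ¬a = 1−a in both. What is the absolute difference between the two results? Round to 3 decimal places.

Under standard min/max:
  ~q = 1 − 0.20 = 0.80
  ~q | s = max(a, b) on (0.80, 0.16) = 0.80
  r | q = max(a, b) on (0.63, 0.20) = 0.63
  (r | q) & r = min(a, b) on (0.63, 0.63) = 0.63
  (~q | s) | ((r | q) & r) = max(a, b) on (0.80, 0.63) = 0.80
  → value = 0.8000
Under bounded:
  ~q = 1 − 0.20 = 0.80
  ~q | s = min(1, a+b) on (0.80, 0.16) = 0.96
  r | q = min(1, a+b) on (0.63, 0.20) = 0.83
  (r | q) & r = max(0, a+b−1) on (0.83, 0.63) = 0.46
  (~q | s) | ((r | q) & r) = min(1, a+b) on (0.96, 0.46) = 1.00
  → value = 1.0000
|0.8000 − 1.0000| = 0.200

0.200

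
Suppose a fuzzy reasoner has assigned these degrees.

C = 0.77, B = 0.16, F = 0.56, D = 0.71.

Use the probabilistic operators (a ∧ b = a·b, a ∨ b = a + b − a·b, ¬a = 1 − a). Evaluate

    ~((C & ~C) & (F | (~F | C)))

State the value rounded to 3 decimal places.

~C = 1 − 0.7700 = 0.2300
C & ~C = a·b on (0.7700, 0.2300) = 0.1771
~F = 1 − 0.5600 = 0.4400
~F | C = a + b − a·b on (0.4400, 0.7700) = 0.8712
F | (~F | C) = a + b − a·b on (0.5600, 0.8712) = 0.9433
(C & ~C) & (F | (~F | C)) = a·b on (0.1771, 0.9433) = 0.1671
~((C & ~C) & (F | (~F | C))) = 1 − 0.1671 = 0.8329

0.833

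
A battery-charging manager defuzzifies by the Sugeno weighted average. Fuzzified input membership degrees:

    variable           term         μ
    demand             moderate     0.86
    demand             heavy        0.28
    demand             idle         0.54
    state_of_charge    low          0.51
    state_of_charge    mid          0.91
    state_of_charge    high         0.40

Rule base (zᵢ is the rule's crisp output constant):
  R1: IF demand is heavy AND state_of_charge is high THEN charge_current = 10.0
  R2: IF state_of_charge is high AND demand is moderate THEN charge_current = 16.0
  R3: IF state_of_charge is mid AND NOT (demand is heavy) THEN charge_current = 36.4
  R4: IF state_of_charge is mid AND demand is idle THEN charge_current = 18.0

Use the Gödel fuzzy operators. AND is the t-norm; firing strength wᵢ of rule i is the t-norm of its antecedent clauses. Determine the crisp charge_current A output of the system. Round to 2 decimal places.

23.26

R1 (z=10.0): heavy=0.28, high=0.40; AND[min(a, b)] → w = 0.28
R2 (z=16.0): high=0.40, moderate=0.86; AND[min(a, b)] → w = 0.40
R3 (z=36.4): mid=0.91, ¬heavy=1−0.28=0.72; AND[min(a, b)] → w = 0.72
R4 (z=18.0): mid=0.91, idle=0.54; AND[min(a, b)] → w = 0.54
Weighted average = (0.28·10.0 + 0.40·16.0 + 0.72·36.4 + 0.54·18.0) / (0.28 + 0.40 + 0.72 + 0.54)
  = 45.1280 / 1.9400 = 23.26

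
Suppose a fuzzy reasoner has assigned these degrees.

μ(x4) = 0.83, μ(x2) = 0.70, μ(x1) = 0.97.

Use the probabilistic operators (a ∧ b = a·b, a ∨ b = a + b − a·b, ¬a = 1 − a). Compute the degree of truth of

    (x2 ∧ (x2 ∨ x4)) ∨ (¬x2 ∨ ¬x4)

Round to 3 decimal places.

x2 ∨ x4 = a + b − a·b on (0.7000, 0.8300) = 0.9490
x2 ∧ (x2 ∨ x4) = a·b on (0.7000, 0.9490) = 0.6643
¬x2 = 1 − 0.7000 = 0.3000
¬x4 = 1 − 0.8300 = 0.1700
¬x2 ∨ ¬x4 = a + b − a·b on (0.3000, 0.1700) = 0.4190
(x2 ∧ (x2 ∨ x4)) ∨ (¬x2 ∨ ¬x4) = a + b − a·b on (0.6643, 0.4190) = 0.8050

0.805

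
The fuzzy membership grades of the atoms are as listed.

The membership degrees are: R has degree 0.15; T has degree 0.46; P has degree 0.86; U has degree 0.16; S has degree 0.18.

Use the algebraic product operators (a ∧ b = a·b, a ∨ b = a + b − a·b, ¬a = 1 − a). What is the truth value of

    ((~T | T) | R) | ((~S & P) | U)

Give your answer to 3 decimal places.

0.948

~T = 1 − 0.4600 = 0.5400
~T | T = a + b − a·b on (0.5400, 0.4600) = 0.7516
(~T | T) | R = a + b − a·b on (0.7516, 0.1500) = 0.7889
~S = 1 − 0.1800 = 0.8200
~S & P = a·b on (0.8200, 0.8600) = 0.7052
(~S & P) | U = a + b − a·b on (0.7052, 0.1600) = 0.7524
((~T | T) | R) | ((~S & P) | U) = a + b − a·b on (0.7889, 0.7524) = 0.9477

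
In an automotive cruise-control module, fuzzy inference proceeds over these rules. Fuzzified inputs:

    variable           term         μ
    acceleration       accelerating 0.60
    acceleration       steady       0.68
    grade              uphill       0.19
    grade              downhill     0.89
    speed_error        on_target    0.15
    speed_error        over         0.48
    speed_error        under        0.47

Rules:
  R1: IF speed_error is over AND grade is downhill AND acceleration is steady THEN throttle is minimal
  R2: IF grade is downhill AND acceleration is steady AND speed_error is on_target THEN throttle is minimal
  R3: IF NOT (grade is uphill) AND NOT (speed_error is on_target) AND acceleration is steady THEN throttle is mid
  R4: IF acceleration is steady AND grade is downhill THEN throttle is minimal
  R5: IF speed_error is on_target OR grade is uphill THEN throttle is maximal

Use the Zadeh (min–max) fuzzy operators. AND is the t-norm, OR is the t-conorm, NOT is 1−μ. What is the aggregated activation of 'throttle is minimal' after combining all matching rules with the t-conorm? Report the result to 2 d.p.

R1: over=0.48, downhill=0.89, steady=0.68; AND[min(a, b)] → w = 0.48
R2: downhill=0.89, steady=0.68, on_target=0.15; AND[min(a, b)] → w = 0.15
R3: ¬uphill=1−0.19=0.81, ¬on_target=1−0.15=0.85, steady=0.68; AND[min(a, b)] → w = 0.68
R4: steady=0.68, downhill=0.89; AND[min(a, b)] → w = 0.68
R5: on_target=0.15, uphill=0.19; OR[max(a, b)] → w = 0.19
Rules with consequent 'minimal': {R1, R2, R4} → strengths 0.48, 0.15, 0.68
Aggregate via t-conorm [max(a, b)]: 0.68

0.68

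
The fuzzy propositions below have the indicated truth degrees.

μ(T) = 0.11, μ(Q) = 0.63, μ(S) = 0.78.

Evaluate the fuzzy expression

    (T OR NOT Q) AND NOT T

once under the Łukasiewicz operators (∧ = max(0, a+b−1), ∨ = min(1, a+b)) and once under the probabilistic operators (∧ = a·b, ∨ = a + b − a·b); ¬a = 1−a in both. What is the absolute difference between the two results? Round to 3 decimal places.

0.021

Under Łukasiewicz:
  NOT Q = 1 − 0.63 = 0.37
  T OR NOT Q = min(1, a+b) on (0.11, 0.37) = 0.48
  NOT T = 1 − 0.11 = 0.89
  (T OR NOT Q) AND NOT T = max(0, a+b−1) on (0.48, 0.89) = 0.37
  → value = 0.3700
Under probabilistic:
  NOT Q = 1 − 0.6300 = 0.3700
  T OR NOT Q = a + b − a·b on (0.1100, 0.3700) = 0.4393
  NOT T = 1 − 0.1100 = 0.8900
  (T OR NOT Q) AND NOT T = a·b on (0.4393, 0.8900) = 0.3910
  → value = 0.3910
|0.3700 − 0.3910| = 0.021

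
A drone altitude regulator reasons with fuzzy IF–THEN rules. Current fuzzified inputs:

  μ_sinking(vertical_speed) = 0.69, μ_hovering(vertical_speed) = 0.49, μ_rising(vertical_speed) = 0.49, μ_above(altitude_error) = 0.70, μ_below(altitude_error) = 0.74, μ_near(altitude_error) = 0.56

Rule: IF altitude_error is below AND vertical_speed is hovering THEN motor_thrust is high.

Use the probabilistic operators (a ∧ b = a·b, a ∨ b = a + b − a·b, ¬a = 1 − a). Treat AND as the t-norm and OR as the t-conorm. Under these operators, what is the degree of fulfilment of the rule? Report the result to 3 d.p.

0.363

firing strength: below=0.74, hovering=0.49; AND[a·b] → w = 0.3626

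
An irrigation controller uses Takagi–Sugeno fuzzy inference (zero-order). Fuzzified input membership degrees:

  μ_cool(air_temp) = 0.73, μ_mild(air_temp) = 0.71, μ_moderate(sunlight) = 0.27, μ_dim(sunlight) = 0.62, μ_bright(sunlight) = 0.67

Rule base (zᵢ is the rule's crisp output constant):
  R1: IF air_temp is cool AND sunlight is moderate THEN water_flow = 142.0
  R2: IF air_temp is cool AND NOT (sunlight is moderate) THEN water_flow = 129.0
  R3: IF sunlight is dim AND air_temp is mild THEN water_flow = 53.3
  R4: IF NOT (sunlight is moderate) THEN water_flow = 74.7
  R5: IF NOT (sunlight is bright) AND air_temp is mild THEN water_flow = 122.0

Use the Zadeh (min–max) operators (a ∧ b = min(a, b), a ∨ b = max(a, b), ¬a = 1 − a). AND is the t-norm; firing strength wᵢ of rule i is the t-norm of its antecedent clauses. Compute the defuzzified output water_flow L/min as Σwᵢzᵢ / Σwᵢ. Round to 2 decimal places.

97.14

R1 (z=142.0): cool=0.73, moderate=0.27; AND[min(a, b)] → w = 0.27
R2 (z=129.0): cool=0.73, ¬moderate=1−0.27=0.73; AND[min(a, b)] → w = 0.73
R3 (z=53.3): dim=0.62, mild=0.71; AND[min(a, b)] → w = 0.62
R4 (z=74.7): ¬moderate=1−0.27=0.73 → w = 0.73
R5 (z=122.0): ¬bright=1−0.67=0.33, mild=0.71; AND[min(a, b)] → w = 0.33
Weighted average = (0.27·142.0 + 0.73·129.0 + 0.62·53.3 + 0.73·74.7 + 0.33·122.0) / (0.27 + 0.73 + 0.62 + 0.73 + 0.33)
  = 260.3470 / 2.6800 = 97.14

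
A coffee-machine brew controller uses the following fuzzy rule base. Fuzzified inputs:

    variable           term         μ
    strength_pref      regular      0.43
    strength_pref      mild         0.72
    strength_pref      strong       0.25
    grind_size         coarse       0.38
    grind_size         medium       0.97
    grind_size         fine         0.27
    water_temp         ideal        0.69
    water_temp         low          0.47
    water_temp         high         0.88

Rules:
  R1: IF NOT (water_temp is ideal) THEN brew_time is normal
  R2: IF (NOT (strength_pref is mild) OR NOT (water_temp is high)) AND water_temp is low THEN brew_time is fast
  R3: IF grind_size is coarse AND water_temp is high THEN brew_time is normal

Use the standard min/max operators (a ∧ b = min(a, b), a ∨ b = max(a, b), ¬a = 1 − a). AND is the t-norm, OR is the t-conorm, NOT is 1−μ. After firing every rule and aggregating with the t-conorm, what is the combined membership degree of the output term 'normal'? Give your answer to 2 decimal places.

0.38

R1: ¬ideal=1−0.69=0.31 → w = 0.31
R2: (¬mild=1−0.72=0.28 OR ¬high=1−0.88=0.12) = 0.28; AND[min(a, b)] with low=0.47 → w = 0.28
R3: coarse=0.38, high=0.88; AND[min(a, b)] → w = 0.38
Rules with consequent 'normal': {R1, R3} → strengths 0.31, 0.38
Aggregate via t-conorm [max(a, b)]: 0.38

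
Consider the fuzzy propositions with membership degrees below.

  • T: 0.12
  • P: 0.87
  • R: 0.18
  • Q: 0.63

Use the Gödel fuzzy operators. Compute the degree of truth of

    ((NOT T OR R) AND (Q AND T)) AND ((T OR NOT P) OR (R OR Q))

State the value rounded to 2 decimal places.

NOT T = 1 − 0.12 = 0.88
NOT T OR R = max(a, b) on (0.88, 0.18) = 0.88
Q AND T = min(a, b) on (0.63, 0.12) = 0.12
(NOT T OR R) AND (Q AND T) = min(a, b) on (0.88, 0.12) = 0.12
NOT P = 1 − 0.87 = 0.13
T OR NOT P = max(a, b) on (0.12, 0.13) = 0.13
R OR Q = max(a, b) on (0.18, 0.63) = 0.63
(T OR NOT P) OR (R OR Q) = max(a, b) on (0.13, 0.63) = 0.63
((NOT T OR R) AND (Q AND T)) AND ((T OR NOT P) OR (R OR Q)) = min(a, b) on (0.12, 0.63) = 0.12

0.12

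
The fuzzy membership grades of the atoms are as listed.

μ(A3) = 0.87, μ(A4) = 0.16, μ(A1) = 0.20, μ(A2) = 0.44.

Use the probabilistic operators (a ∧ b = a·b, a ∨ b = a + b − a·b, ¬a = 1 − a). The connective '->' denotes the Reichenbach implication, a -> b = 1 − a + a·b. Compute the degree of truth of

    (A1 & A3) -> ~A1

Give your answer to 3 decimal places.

0.965

A1 & A3 = a·b on (0.2000, 0.8700) = 0.1740
~A1 = 1 − 0.2000 = 0.8000
(A1 & A3) -> ~A1  [Reichenbach: 1 − a + a·b] with a=0.1740, b=0.8000 → 0.9652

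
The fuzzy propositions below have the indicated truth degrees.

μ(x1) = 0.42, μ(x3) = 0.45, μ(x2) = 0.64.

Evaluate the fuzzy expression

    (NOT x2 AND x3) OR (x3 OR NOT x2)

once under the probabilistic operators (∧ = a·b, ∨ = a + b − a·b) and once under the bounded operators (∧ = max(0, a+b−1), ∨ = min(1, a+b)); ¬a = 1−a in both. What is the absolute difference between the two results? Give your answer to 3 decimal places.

0.105

Under probabilistic:
  NOT x2 = 1 − 0.6400 = 0.3600
  NOT x2 AND x3 = a·b on (0.3600, 0.4500) = 0.1620
  NOT x2 = 1 − 0.6400 = 0.3600
  x3 OR NOT x2 = a + b − a·b on (0.4500, 0.3600) = 0.6480
  (NOT x2 AND x3) OR (x3 OR NOT x2) = a + b − a·b on (0.1620, 0.6480) = 0.7050
  → value = 0.7050
Under bounded:
  NOT x2 = 1 − 0.64 = 0.36
  NOT x2 AND x3 = max(0, a+b−1) on (0.36, 0.45) = 0.00
  NOT x2 = 1 − 0.64 = 0.36
  x3 OR NOT x2 = min(1, a+b) on (0.45, 0.36) = 0.81
  (NOT x2 AND x3) OR (x3 OR NOT x2) = min(1, a+b) on (0.00, 0.81) = 0.81
  → value = 0.8100
|0.7050 − 0.8100| = 0.105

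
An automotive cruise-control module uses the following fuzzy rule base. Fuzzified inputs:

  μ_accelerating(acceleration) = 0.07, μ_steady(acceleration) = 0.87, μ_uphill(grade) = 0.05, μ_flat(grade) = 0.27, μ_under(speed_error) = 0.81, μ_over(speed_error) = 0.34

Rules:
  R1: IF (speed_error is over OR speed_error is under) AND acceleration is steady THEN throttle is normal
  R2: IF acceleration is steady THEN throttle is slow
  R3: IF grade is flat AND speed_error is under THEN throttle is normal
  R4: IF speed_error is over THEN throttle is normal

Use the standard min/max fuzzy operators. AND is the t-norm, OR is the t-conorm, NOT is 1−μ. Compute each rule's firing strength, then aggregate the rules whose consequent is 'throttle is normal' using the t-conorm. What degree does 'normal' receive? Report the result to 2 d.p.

R1: (over=0.34 OR under=0.81) = 0.81; AND[min(a, b)] with steady=0.87 → w = 0.81
R2: steady=0.87 → w = 0.87
R3: flat=0.27, under=0.81; AND[min(a, b)] → w = 0.27
R4: over=0.34 → w = 0.34
Rules with consequent 'normal': {R1, R3, R4} → strengths 0.81, 0.27, 0.34
Aggregate via t-conorm [max(a, b)]: 0.81

0.81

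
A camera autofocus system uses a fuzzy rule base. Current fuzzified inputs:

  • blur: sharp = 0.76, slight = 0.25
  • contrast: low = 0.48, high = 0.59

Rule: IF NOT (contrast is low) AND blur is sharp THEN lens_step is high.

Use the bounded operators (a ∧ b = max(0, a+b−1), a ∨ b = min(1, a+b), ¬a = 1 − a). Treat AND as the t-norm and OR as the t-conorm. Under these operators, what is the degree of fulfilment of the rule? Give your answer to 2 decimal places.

firing strength: ¬low=1−0.48=0.52, sharp=0.76; AND[max(0, a+b−1)] → w = 0.28

0.28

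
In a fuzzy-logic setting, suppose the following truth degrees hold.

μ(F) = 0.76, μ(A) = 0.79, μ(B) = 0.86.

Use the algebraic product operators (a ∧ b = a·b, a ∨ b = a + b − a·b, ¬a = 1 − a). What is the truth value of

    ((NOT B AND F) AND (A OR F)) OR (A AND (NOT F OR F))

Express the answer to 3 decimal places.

NOT B = 1 − 0.8600 = 0.1400
NOT B AND F = a·b on (0.1400, 0.7600) = 0.1064
A OR F = a + b − a·b on (0.7900, 0.7600) = 0.9496
(NOT B AND F) AND (A OR F) = a·b on (0.1064, 0.9496) = 0.1010
NOT F = 1 − 0.7600 = 0.2400
NOT F OR F = a + b − a·b on (0.2400, 0.7600) = 0.8176
A AND (NOT F OR F) = a·b on (0.7900, 0.8176) = 0.6459
((NOT B AND F) AND (A OR F)) OR (A AND (NOT F OR F)) = a + b − a·b on (0.1010, 0.6459) = 0.6817

0.682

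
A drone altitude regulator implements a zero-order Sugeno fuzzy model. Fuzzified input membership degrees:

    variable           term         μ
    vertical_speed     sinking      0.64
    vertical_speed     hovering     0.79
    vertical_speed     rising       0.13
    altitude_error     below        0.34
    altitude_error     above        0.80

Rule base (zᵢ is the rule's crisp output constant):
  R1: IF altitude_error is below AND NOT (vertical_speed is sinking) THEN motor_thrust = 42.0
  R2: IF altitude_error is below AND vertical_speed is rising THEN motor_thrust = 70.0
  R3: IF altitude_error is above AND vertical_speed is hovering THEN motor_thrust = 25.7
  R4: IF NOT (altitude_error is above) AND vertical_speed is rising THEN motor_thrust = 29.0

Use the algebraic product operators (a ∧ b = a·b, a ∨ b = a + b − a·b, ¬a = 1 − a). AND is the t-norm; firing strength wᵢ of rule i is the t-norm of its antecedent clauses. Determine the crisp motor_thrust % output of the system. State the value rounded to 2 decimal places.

30.60

R1 (z=42.0): below=0.34, ¬sinking=1−0.64=0.36; AND[a·b] → w = 0.1224
R2 (z=70.0): below=0.34, rising=0.13; AND[a·b] → w = 0.0442
R3 (z=25.7): above=0.80, hovering=0.79; AND[a·b] → w = 0.6320
R4 (z=29.0): ¬above=1−0.80=0.20, rising=0.13; AND[a·b] → w = 0.0260
Weighted average = (0.1224·42.0 + 0.0442·70.0 + 0.6320·25.7 + 0.0260·29.0) / (0.1224 + 0.0442 + 0.6320 + 0.0260)
  = 25.2312 / 0.8246 = 30.60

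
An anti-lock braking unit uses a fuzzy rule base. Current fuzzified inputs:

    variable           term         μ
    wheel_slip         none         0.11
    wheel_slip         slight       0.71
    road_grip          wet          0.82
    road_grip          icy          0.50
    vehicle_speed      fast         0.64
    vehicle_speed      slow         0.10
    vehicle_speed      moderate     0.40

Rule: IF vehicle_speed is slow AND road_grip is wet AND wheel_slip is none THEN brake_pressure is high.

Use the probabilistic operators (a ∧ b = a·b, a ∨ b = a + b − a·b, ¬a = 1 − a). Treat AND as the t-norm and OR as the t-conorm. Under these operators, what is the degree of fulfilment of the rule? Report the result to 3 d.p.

0.009

firing strength: slow=0.10, wet=0.82, none=0.11; AND[a·b] → w = 0.0090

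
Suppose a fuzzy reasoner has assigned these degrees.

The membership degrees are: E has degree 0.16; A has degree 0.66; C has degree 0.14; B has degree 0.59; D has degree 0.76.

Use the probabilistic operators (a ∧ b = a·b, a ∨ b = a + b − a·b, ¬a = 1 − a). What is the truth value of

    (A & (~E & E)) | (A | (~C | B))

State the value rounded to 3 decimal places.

~E = 1 − 0.1600 = 0.8400
~E & E = a·b on (0.8400, 0.1600) = 0.1344
A & (~E & E) = a·b on (0.6600, 0.1344) = 0.0887
~C = 1 − 0.1400 = 0.8600
~C | B = a + b − a·b on (0.8600, 0.5900) = 0.9426
A | (~C | B) = a + b − a·b on (0.6600, 0.9426) = 0.9805
(A & (~E & E)) | (A | (~C | B)) = a + b − a·b on (0.0887, 0.9805) = 0.9822

0.982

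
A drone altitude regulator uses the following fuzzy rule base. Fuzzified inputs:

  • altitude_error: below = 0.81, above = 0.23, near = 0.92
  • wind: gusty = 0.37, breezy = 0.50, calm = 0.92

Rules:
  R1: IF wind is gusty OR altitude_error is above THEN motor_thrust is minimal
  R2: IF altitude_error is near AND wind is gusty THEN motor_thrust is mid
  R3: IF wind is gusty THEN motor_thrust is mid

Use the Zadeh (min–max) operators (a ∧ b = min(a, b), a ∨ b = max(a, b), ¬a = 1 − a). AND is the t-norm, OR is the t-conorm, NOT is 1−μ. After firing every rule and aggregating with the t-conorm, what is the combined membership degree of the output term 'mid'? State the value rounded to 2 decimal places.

0.37

R1: gusty=0.37, above=0.23; OR[max(a, b)] → w = 0.37
R2: near=0.92, gusty=0.37; AND[min(a, b)] → w = 0.37
R3: gusty=0.37 → w = 0.37
Rules with consequent 'mid': {R2, R3} → strengths 0.37, 0.37
Aggregate via t-conorm [max(a, b)]: 0.37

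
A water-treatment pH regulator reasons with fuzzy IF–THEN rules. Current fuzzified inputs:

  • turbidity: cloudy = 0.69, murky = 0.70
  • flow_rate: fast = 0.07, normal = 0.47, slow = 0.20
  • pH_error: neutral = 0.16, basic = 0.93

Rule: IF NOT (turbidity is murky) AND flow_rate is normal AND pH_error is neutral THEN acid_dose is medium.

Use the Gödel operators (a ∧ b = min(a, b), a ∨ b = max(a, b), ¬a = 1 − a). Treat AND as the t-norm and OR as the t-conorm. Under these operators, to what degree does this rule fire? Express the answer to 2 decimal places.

0.16

firing strength: ¬murky=1−0.70=0.30, normal=0.47, neutral=0.16; AND[min(a, b)] → w = 0.16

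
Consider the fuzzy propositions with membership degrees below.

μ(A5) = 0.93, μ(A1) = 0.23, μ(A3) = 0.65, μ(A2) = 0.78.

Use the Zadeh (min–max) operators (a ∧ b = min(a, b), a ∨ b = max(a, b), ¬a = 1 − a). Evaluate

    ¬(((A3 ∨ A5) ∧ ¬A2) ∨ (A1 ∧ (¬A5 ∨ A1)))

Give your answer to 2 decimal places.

A3 ∨ A5 = max(a, b) on (0.65, 0.93) = 0.93
¬A2 = 1 − 0.78 = 0.22
(A3 ∨ A5) ∧ ¬A2 = min(a, b) on (0.93, 0.22) = 0.22
¬A5 = 1 − 0.93 = 0.07
¬A5 ∨ A1 = max(a, b) on (0.07, 0.23) = 0.23
A1 ∧ (¬A5 ∨ A1) = min(a, b) on (0.23, 0.23) = 0.23
((A3 ∨ A5) ∧ ¬A2) ∨ (A1 ∧ (¬A5 ∨ A1)) = max(a, b) on (0.22, 0.23) = 0.23
¬(((A3 ∨ A5) ∧ ¬A2) ∨ (A1 ∧ (¬A5 ∨ A1))) = 1 − 0.23 = 0.77

0.77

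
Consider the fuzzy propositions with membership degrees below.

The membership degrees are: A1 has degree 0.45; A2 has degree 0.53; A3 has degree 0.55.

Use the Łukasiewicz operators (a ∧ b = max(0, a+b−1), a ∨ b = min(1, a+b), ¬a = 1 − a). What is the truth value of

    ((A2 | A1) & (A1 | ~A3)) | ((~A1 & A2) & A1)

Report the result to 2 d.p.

A2 | A1 = min(1, a+b) on (0.53, 0.45) = 0.98
~A3 = 1 − 0.55 = 0.45
A1 | ~A3 = min(1, a+b) on (0.45, 0.45) = 0.90
(A2 | A1) & (A1 | ~A3) = max(0, a+b−1) on (0.98, 0.90) = 0.88
~A1 = 1 − 0.45 = 0.55
~A1 & A2 = max(0, a+b−1) on (0.55, 0.53) = 0.08
(~A1 & A2) & A1 = max(0, a+b−1) on (0.08, 0.45) = 0.00
((A2 | A1) & (A1 | ~A3)) | ((~A1 & A2) & A1) = min(1, a+b) on (0.88, 0.00) = 0.88

0.88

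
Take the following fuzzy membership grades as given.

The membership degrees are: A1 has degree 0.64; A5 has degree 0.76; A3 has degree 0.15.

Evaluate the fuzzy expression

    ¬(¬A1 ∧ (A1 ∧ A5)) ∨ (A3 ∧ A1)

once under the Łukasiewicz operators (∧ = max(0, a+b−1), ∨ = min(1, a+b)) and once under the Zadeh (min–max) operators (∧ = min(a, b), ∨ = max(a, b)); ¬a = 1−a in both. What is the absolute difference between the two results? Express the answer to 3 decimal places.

Under Łukasiewicz:
  ¬A1 = 1 − 0.64 = 0.36
  A1 ∧ A5 = max(0, a+b−1) on (0.64, 0.76) = 0.40
  ¬A1 ∧ (A1 ∧ A5) = max(0, a+b−1) on (0.36, 0.40) = 0.00
  ¬(¬A1 ∧ (A1 ∧ A5)) = 1 − 0.00 = 1.00
  A3 ∧ A1 = max(0, a+b−1) on (0.15, 0.64) = 0.00
  ¬(¬A1 ∧ (A1 ∧ A5)) ∨ (A3 ∧ A1) = min(1, a+b) on (1.00, 0.00) = 1.00
  → value = 1.0000
Under Zadeh (min–max):
  ¬A1 = 1 − 0.64 = 0.36
  A1 ∧ A5 = min(a, b) on (0.64, 0.76) = 0.64
  ¬A1 ∧ (A1 ∧ A5) = min(a, b) on (0.36, 0.64) = 0.36
  ¬(¬A1 ∧ (A1 ∧ A5)) = 1 − 0.36 = 0.64
  A3 ∧ A1 = min(a, b) on (0.15, 0.64) = 0.15
  ¬(¬A1 ∧ (A1 ∧ A5)) ∨ (A3 ∧ A1) = max(a, b) on (0.64, 0.15) = 0.64
  → value = 0.6400
|1.0000 − 0.6400| = 0.360

0.360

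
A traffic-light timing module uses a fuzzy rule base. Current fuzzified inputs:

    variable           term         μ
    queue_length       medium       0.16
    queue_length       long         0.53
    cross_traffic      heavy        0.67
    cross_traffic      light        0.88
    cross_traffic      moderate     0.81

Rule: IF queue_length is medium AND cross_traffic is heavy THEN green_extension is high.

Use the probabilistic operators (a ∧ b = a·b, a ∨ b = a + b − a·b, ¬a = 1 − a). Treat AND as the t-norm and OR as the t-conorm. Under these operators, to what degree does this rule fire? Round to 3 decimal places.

firing strength: medium=0.16, heavy=0.67; AND[a·b] → w = 0.1072

0.107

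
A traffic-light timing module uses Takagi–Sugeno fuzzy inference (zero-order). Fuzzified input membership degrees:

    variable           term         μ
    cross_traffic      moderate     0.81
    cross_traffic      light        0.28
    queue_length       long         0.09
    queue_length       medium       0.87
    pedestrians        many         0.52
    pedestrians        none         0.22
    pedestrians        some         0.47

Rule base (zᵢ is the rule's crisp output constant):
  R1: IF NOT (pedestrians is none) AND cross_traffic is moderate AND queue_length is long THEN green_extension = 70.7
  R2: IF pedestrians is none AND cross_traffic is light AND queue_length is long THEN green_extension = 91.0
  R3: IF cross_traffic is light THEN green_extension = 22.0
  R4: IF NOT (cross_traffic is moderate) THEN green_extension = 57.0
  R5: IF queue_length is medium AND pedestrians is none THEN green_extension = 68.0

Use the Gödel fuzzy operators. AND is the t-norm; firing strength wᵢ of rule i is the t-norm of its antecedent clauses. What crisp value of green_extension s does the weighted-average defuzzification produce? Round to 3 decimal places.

R1 (z=70.7): ¬none=1−0.22=0.78, moderate=0.81, long=0.09; AND[min(a, b)] → w = 0.09
R2 (z=91.0): none=0.22, light=0.28, long=0.09; AND[min(a, b)] → w = 0.09
R3 (z=22.0): light=0.28 → w = 0.28
R4 (z=57.0): ¬moderate=1−0.81=0.19 → w = 0.19
R5 (z=68.0): medium=0.87, none=0.22; AND[min(a, b)] → w = 0.22
Weighted average = (0.09·70.7 + 0.09·91.0 + 0.28·22.0 + 0.19·57.0 + 0.22·68.0) / (0.09 + 0.09 + 0.28 + 0.19 + 0.22)
  = 46.5030 / 0.8700 = 53.452

53.452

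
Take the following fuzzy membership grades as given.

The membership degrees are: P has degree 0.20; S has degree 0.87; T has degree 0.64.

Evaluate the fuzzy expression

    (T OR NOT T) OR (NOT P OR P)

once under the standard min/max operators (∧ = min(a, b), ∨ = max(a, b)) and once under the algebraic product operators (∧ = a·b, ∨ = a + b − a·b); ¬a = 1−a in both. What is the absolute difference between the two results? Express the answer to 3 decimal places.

0.163

Under standard min/max:
  NOT T = 1 − 0.64 = 0.36
  T OR NOT T = max(a, b) on (0.64, 0.36) = 0.64
  NOT P = 1 − 0.20 = 0.80
  NOT P OR P = max(a, b) on (0.80, 0.20) = 0.80
  (T OR NOT T) OR (NOT P OR P) = max(a, b) on (0.64, 0.80) = 0.80
  → value = 0.8000
Under algebraic product:
  NOT T = 1 − 0.6400 = 0.3600
  T OR NOT T = a + b − a·b on (0.6400, 0.3600) = 0.7696
  NOT P = 1 − 0.2000 = 0.8000
  NOT P OR P = a + b − a·b on (0.8000, 0.2000) = 0.8400
  (T OR NOT T) OR (NOT P OR P) = a + b − a·b on (0.7696, 0.8400) = 0.9631
  → value = 0.9631
|0.8000 − 0.9631| = 0.163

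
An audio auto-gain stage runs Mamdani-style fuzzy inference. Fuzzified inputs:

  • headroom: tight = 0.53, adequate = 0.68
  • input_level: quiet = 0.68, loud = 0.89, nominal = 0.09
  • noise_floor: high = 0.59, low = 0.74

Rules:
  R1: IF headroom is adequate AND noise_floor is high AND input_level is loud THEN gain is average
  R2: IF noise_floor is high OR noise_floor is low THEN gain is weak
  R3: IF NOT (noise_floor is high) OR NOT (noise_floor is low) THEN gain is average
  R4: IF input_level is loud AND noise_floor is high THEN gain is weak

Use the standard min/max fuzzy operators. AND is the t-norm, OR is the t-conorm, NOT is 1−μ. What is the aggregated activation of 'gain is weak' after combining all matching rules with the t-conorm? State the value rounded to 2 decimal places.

0.74

R1: adequate=0.68, high=0.59, loud=0.89; AND[min(a, b)] → w = 0.59
R2: high=0.59, low=0.74; OR[max(a, b)] → w = 0.74
R3: ¬high=1−0.59=0.41, ¬low=1−0.74=0.26; OR[max(a, b)] → w = 0.41
R4: loud=0.89, high=0.59; AND[min(a, b)] → w = 0.59
Rules with consequent 'weak': {R2, R4} → strengths 0.74, 0.59
Aggregate via t-conorm [max(a, b)]: 0.74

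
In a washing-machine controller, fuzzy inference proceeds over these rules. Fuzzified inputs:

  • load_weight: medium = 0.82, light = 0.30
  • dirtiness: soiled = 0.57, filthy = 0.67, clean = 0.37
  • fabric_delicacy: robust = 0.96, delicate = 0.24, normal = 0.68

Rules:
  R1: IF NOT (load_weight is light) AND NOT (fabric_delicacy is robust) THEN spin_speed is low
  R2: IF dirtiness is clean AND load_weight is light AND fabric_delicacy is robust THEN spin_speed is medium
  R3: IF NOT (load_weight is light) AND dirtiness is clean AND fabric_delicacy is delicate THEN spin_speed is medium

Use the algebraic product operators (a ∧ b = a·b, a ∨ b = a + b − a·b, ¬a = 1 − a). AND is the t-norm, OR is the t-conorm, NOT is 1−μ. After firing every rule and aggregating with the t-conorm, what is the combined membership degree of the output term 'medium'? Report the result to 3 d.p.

R1: ¬light=1−0.30=0.70, ¬robust=1−0.96=0.04; AND[a·b] → w = 0.0280
R2: clean=0.37, light=0.30, robust=0.96; AND[a·b] → w = 0.1066
R3: ¬light=1−0.30=0.70, clean=0.37, delicate=0.24; AND[a·b] → w = 0.0622
Rules with consequent 'medium': {R2, R3} → strengths 0.1066, 0.0622
Aggregate via t-conorm [a + b − a·b]: 0.1621

0.162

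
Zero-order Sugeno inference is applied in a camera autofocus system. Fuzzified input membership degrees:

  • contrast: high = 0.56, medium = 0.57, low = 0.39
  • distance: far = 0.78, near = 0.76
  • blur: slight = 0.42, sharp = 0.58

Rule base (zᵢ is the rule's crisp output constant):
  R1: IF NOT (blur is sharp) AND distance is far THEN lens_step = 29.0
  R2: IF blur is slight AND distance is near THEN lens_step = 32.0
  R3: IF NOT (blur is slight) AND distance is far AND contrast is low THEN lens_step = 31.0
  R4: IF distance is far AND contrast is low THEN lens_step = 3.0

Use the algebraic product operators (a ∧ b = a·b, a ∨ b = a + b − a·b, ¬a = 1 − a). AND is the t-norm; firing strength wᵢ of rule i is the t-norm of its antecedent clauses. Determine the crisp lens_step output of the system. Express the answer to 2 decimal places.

23.15

R1 (z=29.0): ¬sharp=1−0.58=0.42, far=0.78; AND[a·b] → w = 0.3276
R2 (z=32.0): slight=0.42, near=0.76; AND[a·b] → w = 0.3192
R3 (z=31.0): ¬slight=1−0.42=0.58, far=0.78, low=0.39; AND[a·b] → w = 0.1764
R4 (z=3.0): far=0.78, low=0.39; AND[a·b] → w = 0.3042
Weighted average = (0.3276·29.0 + 0.3192·32.0 + 0.1764·31.0 + 0.3042·3.0) / (0.3276 + 0.3192 + 0.1764 + 0.3042)
  = 26.0969 / 1.1274 = 23.15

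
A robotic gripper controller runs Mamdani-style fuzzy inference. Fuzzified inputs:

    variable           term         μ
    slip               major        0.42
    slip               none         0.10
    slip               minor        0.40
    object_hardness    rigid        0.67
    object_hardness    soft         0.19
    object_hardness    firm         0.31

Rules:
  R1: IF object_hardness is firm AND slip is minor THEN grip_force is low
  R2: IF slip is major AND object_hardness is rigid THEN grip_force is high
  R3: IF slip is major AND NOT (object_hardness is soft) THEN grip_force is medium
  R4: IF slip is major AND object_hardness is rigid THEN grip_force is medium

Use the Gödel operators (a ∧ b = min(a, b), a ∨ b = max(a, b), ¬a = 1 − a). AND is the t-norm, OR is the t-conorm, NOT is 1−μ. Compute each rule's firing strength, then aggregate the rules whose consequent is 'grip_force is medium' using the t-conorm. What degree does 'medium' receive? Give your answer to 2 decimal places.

0.42

R1: firm=0.31, minor=0.40; AND[min(a, b)] → w = 0.31
R2: major=0.42, rigid=0.67; AND[min(a, b)] → w = 0.42
R3: major=0.42, ¬soft=1−0.19=0.81; AND[min(a, b)] → w = 0.42
R4: major=0.42, rigid=0.67; AND[min(a, b)] → w = 0.42
Rules with consequent 'medium': {R3, R4} → strengths 0.42, 0.42
Aggregate via t-conorm [max(a, b)]: 0.42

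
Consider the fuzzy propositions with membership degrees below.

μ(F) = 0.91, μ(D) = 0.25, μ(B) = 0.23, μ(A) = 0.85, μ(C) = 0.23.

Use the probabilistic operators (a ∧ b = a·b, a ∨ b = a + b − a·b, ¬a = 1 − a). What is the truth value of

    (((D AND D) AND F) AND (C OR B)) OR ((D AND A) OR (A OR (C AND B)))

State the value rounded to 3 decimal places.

0.891

D AND D = a·b on (0.2500, 0.2500) = 0.0625
(D AND D) AND F = a·b on (0.0625, 0.9100) = 0.0569
C OR B = a + b − a·b on (0.2300, 0.2300) = 0.4071
((D AND D) AND F) AND (C OR B) = a·b on (0.0569, 0.4071) = 0.0232
D AND A = a·b on (0.2500, 0.8500) = 0.2125
C AND B = a·b on (0.2300, 0.2300) = 0.0529
A OR (C AND B) = a + b − a·b on (0.8500, 0.0529) = 0.8579
(D AND A) OR (A OR (C AND B)) = a + b − a·b on (0.2125, 0.8579) = 0.8881
(((D AND D) AND F) AND (C OR B)) OR ((D AND A) OR (A OR (C AND B))) = a + b − a·b on (0.0232, 0.8881) = 0.8907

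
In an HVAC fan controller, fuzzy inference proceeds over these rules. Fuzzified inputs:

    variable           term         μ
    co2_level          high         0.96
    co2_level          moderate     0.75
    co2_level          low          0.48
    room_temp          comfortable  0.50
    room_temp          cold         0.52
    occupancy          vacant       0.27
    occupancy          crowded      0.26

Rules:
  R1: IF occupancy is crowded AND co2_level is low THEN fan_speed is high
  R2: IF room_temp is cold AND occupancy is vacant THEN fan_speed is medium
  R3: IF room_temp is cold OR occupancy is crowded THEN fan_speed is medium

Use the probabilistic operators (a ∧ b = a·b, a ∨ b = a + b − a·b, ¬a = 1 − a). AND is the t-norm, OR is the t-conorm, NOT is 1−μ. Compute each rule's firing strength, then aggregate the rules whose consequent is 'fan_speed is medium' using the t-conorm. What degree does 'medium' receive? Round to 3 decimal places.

0.695

R1: crowded=0.26, low=0.48; AND[a·b] → w = 0.1248
R2: cold=0.52, vacant=0.27; AND[a·b] → w = 0.1404
R3: cold=0.52, crowded=0.26; OR[a + b − a·b] → w = 0.6448
Rules with consequent 'medium': {R2, R3} → strengths 0.1404, 0.6448
Aggregate via t-conorm [a + b − a·b]: 0.6947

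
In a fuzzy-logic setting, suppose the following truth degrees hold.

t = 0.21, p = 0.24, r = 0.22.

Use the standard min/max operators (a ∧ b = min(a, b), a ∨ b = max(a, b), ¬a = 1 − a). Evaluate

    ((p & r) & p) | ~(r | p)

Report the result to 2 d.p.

p & r = min(a, b) on (0.24, 0.22) = 0.22
(p & r) & p = min(a, b) on (0.22, 0.24) = 0.22
r | p = max(a, b) on (0.22, 0.24) = 0.24
~(r | p) = 1 − 0.24 = 0.76
((p & r) & p) | ~(r | p) = max(a, b) on (0.22, 0.76) = 0.76

0.76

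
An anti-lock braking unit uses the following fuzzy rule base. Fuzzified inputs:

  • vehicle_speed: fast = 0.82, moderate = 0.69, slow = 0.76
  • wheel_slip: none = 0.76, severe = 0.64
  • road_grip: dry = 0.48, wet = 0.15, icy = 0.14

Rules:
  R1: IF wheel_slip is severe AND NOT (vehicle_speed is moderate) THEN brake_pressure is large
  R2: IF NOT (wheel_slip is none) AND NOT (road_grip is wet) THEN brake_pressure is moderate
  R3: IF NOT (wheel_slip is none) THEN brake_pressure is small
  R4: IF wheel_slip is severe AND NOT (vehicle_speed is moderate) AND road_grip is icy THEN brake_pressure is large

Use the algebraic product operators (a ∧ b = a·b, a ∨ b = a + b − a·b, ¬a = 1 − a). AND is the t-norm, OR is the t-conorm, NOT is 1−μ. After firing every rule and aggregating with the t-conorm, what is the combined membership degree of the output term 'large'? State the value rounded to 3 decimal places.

R1: severe=0.64, ¬moderate=1−0.69=0.31; AND[a·b] → w = 0.1984
R2: ¬none=1−0.76=0.24, ¬wet=1−0.15=0.85; AND[a·b] → w = 0.2040
R3: ¬none=1−0.76=0.24 → w = 0.2400
R4: severe=0.64, ¬moderate=1−0.69=0.31, icy=0.14; AND[a·b] → w = 0.0278
Rules with consequent 'large': {R1, R4} → strengths 0.1984, 0.0278
Aggregate via t-conorm [a + b − a·b]: 0.2207

0.221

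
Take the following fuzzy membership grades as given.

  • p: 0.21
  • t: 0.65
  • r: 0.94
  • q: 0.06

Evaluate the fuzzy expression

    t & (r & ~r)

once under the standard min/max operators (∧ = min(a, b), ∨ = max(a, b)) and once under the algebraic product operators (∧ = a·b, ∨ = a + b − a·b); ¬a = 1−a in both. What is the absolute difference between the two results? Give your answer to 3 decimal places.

0.023

Under standard min/max:
  ~r = 1 − 0.94 = 0.06
  r & ~r = min(a, b) on (0.94, 0.06) = 0.06
  t & (r & ~r) = min(a, b) on (0.65, 0.06) = 0.06
  → value = 0.0600
Under algebraic product:
  ~r = 1 − 0.9400 = 0.0600
  r & ~r = a·b on (0.9400, 0.0600) = 0.0564
  t & (r & ~r) = a·b on (0.6500, 0.0564) = 0.0367
  → value = 0.0367
|0.0600 − 0.0367| = 0.023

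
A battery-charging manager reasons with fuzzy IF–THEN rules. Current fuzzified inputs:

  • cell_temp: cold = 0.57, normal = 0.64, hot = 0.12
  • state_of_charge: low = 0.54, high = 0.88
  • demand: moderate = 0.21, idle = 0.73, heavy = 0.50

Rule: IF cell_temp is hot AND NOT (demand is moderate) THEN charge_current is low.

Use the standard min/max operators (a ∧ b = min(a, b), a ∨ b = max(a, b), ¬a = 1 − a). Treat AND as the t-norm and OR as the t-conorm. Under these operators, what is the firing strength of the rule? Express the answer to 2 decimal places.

0.12

firing strength: hot=0.12, ¬moderate=1−0.21=0.79; AND[min(a, b)] → w = 0.12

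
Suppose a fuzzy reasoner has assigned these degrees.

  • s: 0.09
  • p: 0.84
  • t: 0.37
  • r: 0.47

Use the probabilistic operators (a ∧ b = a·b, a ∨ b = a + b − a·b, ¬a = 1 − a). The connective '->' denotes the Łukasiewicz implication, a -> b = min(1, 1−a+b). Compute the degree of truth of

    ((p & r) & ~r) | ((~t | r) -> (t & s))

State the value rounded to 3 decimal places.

0.391

p & r = a·b on (0.8400, 0.4700) = 0.3948
~r = 1 − 0.4700 = 0.5300
(p & r) & ~r = a·b on (0.3948, 0.5300) = 0.2092
~t = 1 − 0.3700 = 0.6300
~t | r = a + b − a·b on (0.6300, 0.4700) = 0.8039
t & s = a·b on (0.3700, 0.0900) = 0.0333
(~t | r) -> (t & s)  [Łukasiewicz: min(1, 1−a+b)] with a=0.8039, b=0.0333 → 0.2294
((p & r) & ~r) | ((~t | r) -> (t & s)) = a + b − a·b on (0.2092, 0.2294) = 0.3906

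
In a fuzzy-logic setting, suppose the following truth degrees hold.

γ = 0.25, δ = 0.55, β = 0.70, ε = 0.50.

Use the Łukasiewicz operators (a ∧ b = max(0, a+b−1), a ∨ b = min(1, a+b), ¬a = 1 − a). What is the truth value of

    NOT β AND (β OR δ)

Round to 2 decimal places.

NOT β = 1 − 0.70 = 0.30
β OR δ = min(1, a+b) on (0.70, 0.55) = 1.00
NOT β AND (β OR δ) = max(0, a+b−1) on (0.30, 1.00) = 0.30

0.30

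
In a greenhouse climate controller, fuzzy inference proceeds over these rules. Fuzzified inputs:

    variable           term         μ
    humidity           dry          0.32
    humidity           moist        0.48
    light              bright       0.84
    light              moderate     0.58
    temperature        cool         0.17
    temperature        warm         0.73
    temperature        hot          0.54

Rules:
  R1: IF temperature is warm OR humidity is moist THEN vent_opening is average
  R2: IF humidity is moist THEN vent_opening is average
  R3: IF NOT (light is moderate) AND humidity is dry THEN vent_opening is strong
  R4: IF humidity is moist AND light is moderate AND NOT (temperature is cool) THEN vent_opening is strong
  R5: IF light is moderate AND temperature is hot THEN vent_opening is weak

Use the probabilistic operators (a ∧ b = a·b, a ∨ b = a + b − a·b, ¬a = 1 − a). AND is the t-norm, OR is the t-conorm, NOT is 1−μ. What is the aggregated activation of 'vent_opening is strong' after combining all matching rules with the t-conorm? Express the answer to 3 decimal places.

0.334

R1: warm=0.73, moist=0.48; OR[a + b − a·b] → w = 0.8596
R2: moist=0.48 → w = 0.4800
R3: ¬moderate=1−0.58=0.42, dry=0.32; AND[a·b] → w = 0.1344
R4: moist=0.48, moderate=0.58, ¬cool=1−0.17=0.83; AND[a·b] → w = 0.2311
R5: moderate=0.58, hot=0.54; AND[a·b] → w = 0.3132
Rules with consequent 'strong': {R3, R4} → strengths 0.1344, 0.2311
Aggregate via t-conorm [a + b − a·b]: 0.3344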